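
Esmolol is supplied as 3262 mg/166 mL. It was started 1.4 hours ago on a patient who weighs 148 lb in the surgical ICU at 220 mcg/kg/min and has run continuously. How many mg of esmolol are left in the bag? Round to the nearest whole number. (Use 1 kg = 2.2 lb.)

2019 mg

Weight = 148 lb ÷ 2.2 lb/kg = 67.27273 kg
Dose = 220 mcg/kg/min × 67.27273 kg = 14800 mcg/min
14800 mcg/min × 60 min/hr = 888000 mcg/hr
Concentration = 3262 mg ÷ 166 mL = 19.6506 mg/mL = 19650.6 mcg/mL
Rate = 888000 mcg/hr ÷ 19650.6 mcg/mL = 45.18945 mL/hr
Volume infused = 45.18945 mL/hr × 1.4 hr = 63.26524 mL
Volume remaining = 166 − 63.26524 = 102.7348 mL
Drug remaining = 102.7348 mL × 19650.6 mcg/mL = 2018800 mcg = 2018.8 mg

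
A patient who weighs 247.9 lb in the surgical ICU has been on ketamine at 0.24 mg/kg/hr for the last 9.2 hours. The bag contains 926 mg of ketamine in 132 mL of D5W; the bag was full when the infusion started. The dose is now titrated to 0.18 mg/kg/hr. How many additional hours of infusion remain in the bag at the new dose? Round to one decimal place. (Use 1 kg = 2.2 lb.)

Initial rate:
Weight = 247.9 lb ÷ 2.2 lb/kg = 112.6818 kg
Dose = 0.24 mg/kg/hr × 112.6818 kg = 27.04364 mg/hr
Concentration = 926 mg ÷ 132 mL = 7.015152 mg/mL
Rate = 27.04364 mg/hr ÷ 7.015152 mg/mL = 3.855032 mL/hr
Volume infused so far = 3.855032 mL/hr × 9.2 hr = 35.4663 mL
Volume remaining = 132 − 35.4663 = 96.5337 mL
New rate:
Dose = 0.18 mg/kg/hr × 112.6818 kg = 20.28273 mg/hr
Rate = 20.28273 mg/hr ÷ 7.015152 mg/mL = 2.891274 mL/hr
Time remaining = 96.5337 mL ÷ 2.891274 mL/hr = 33.38794 hr

33.4 hours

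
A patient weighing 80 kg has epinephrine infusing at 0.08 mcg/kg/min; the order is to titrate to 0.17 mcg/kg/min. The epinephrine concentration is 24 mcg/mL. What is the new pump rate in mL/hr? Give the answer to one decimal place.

Dose = 0.17 mcg/kg/min × 80 kg = 13.6 mcg/min
13.6 mcg/min × 60 min/hr = 816 mcg/hr
Rate = 816 mcg/hr ÷ 24 mcg/mL = 34 mL/hr

34.0 mL/hr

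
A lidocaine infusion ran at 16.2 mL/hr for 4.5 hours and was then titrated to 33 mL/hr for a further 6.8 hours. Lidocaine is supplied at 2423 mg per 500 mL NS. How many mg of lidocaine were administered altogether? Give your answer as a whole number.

1441 mg

Concentration = 2423 mg ÷ 500 mL = 4.846 mg/mL
Stage 1: 16.2 mL/hr × 4.5 hr = 72.9 mL → 72.9 mL × 4.846 mg/mL = 353.2734 mg
Stage 2: 33 mL/hr × 6.8 hr = 224.4 mL → 224.4 mL × 4.846 mg/mL = 1087.442 mg
Total = 353.2734 + 1087.442 = 1440.716 mg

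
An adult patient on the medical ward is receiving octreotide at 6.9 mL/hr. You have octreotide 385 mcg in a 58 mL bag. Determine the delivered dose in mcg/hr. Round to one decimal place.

Concentration = 385 mcg ÷ 58 mL = 6.637931 mcg/mL
Drug rate = 6.9 mL/hr × 6.637931 mcg/mL = 45.80172 mcg/hr

45.8 mcg/hr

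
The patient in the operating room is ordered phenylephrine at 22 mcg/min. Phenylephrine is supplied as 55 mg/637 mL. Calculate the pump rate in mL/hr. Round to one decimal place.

15.3 mL/hr

22 mcg/min × 60 min/hr = 1320 mcg/hr
Concentration = 55 mg ÷ 637 mL = 0.08634223 mg/mL = 86.34223 mcg/mL
Rate = 1320 mcg/hr ÷ 86.34223 mcg/mL = 15.288 mL/hr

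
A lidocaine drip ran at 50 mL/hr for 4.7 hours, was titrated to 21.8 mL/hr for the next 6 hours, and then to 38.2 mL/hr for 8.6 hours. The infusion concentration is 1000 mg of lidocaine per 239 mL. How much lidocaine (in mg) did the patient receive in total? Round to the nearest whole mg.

Concentration = 1000 mg ÷ 239 mL = 4.1841 mg/mL
Stage 1: 50 mL/hr × 4.7 hr = 235 mL → 235 mL × 4.1841 mg/mL = 983.2636 mg
Stage 2: 21.8 mL/hr × 6 hr = 130.8 mL → 130.8 mL × 4.1841 mg/mL = 547.2803 mg
Stage 3: 38.2 mL/hr × 8.6 hr = 328.52 mL → 328.52 mL × 4.1841 mg/mL = 1374.561 mg
Total = 983.2636 + 547.2803 + 1374.561 = 2905.105 mg

2905 mg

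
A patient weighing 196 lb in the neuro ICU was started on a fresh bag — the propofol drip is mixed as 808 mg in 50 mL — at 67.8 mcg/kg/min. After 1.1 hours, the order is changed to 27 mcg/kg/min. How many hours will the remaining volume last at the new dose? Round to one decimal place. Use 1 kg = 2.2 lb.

Initial rate:
Weight = 196 lb ÷ 2.2 lb/kg = 89.09091 kg
Dose = 67.8 mcg/kg/min × 89.09091 kg = 6040.364 mcg/min
6040.364 mcg/min × 60 min/hr = 362421.8 mcg/hr
Concentration = 808 mg ÷ 50 mL = 16.16 mg/mL = 16160 mcg/mL
Rate = 362421.8 mcg/hr ÷ 16160 mcg/mL = 22.42709 mL/hr
Volume infused so far = 22.42709 mL/hr × 1.1 hr = 24.6698 mL
Volume remaining = 50 − 24.6698 = 25.3302 mL
New rate:
Dose = 27 mcg/kg/min × 89.09091 kg = 2405.455 mcg/min
2405.455 mcg/min × 60 min/hr = 144327.3 mcg/hr
Rate = 144327.3 mcg/hr ÷ 16160 mcg/mL = 8.931143 mL/hr
Time remaining = 25.3302 mL ÷ 8.931143 mL/hr = 2.836165 hr

2.8 hours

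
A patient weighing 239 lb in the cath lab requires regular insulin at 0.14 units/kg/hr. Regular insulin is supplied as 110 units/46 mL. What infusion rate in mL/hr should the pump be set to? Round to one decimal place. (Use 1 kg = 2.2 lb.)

Weight = 239 lb ÷ 2.2 lb/kg = 108.6364 kg
Dose = 0.14 units/kg/hr × 108.6364 kg = 15.20909 units/hr
Concentration = 110 units ÷ 46 mL = 2.391304 units/mL
Rate = 15.20909 units/hr ÷ 2.391304 units/mL = 6.360165 mL/hr

6.4 mL/hr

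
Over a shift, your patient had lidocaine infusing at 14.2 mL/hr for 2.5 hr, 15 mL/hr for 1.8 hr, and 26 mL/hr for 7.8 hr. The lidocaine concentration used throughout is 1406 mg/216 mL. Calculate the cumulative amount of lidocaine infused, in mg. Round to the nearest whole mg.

Concentration = 1406 mg ÷ 216 mL = 6.509259 mg/mL
Stage 1: 14.2 mL/hr × 2.5 hr = 35.5 mL → 35.5 mL × 6.509259 mg/mL = 231.0787 mg
Stage 2: 15 mL/hr × 1.8 hr = 27 mL → 27 mL × 6.509259 mg/mL = 175.75 mg
Stage 3: 26 mL/hr × 7.8 hr = 202.8 mL → 202.8 mL × 6.509259 mg/mL = 1320.078 mg
Total = 231.0787 + 175.75 + 1320.078 = 1726.906 mg

1727 mg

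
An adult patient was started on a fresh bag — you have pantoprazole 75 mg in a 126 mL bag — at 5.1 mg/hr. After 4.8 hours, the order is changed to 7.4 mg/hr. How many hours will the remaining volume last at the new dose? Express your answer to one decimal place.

6.8 hours

Initial rate:
Concentration = 75 mg ÷ 126 mL = 0.5952381 mg/mL
Rate = 5.1 mg/hr ÷ 0.5952381 mg/mL = 8.568 mL/hr
Volume infused so far = 8.568 mL/hr × 4.8 hr = 41.1264 mL
Volume remaining = 126 − 41.1264 = 84.8736 mL
New rate:
Rate = 7.4 mg/hr ÷ 0.5952381 mg/mL = 12.432 mL/hr
Time remaining = 84.8736 mL ÷ 12.432 mL/hr = 6.827027 hr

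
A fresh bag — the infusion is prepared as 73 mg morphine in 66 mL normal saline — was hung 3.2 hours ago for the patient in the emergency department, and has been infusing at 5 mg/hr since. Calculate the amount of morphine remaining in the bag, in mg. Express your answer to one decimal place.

Concentration = 73 mg ÷ 66 mL = 1.106061 mg/mL
Rate = 5 mg/hr ÷ 1.106061 mg/mL = 4.520548 mL/hr
Volume infused = 4.520548 mL/hr × 3.2 hr = 14.46575 mL
Volume remaining = 66 − 14.46575 = 51.53425 mL
Drug remaining = 51.53425 mL × 1.106061 mg/mL = 57 mg

57.0 mg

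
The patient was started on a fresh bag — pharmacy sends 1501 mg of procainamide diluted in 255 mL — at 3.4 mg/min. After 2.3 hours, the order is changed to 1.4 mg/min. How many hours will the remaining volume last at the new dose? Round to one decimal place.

12.3 hours

Initial rate:
3.4 mg/min × 60 min/hr = 204 mg/hr
Concentration = 1501 mg ÷ 255 mL = 5.886275 mg/mL
Rate = 204 mg/hr ÷ 5.886275 mg/mL = 34.6569 mL/hr
Volume infused so far = 34.6569 mL/hr × 2.3 hr = 79.71086 mL
Volume remaining = 255 − 79.71086 = 175.2891 mL
New rate:
1.4 mg/min × 60 min/hr = 84 mg/hr
Rate = 84 mg/hr ÷ 5.886275 mg/mL = 14.27049 mL/hr
Time remaining = 175.2891 mL ÷ 14.27049 mL/hr = 12.28333 hr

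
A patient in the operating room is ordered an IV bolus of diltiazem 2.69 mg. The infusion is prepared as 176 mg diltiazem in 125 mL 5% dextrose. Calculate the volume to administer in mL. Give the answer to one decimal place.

1.9 mL

Concentration = 176 mg ÷ 125 mL = 1.408 mg/mL
Volume = 2.69 mg ÷ 1.408 mg/mL = 1.910511 mL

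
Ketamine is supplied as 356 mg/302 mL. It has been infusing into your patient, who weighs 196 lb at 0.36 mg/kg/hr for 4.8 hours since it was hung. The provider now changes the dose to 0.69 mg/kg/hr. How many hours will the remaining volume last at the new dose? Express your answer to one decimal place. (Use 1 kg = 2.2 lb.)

3.3 hours

Initial rate:
Weight = 196 lb ÷ 2.2 lb/kg = 89.09091 kg
Dose = 0.36 mg/kg/hr × 89.09091 kg = 32.07273 mg/hr
Concentration = 356 mg ÷ 302 mL = 1.178808 mg/mL
Rate = 32.07273 mg/hr ÷ 1.178808 mg/mL = 27.20776 mL/hr
Volume infused so far = 27.20776 mL/hr × 4.8 hr = 130.5973 mL
Volume remaining = 302 − 130.5973 = 171.4027 mL
New rate:
Dose = 0.69 mg/kg/hr × 89.09091 kg = 61.47273 mg/hr
Rate = 61.47273 mg/hr ÷ 1.178808 mg/mL = 52.14821 mL/hr
Time remaining = 171.4027 mL ÷ 52.14821 mL/hr = 3.286838 hr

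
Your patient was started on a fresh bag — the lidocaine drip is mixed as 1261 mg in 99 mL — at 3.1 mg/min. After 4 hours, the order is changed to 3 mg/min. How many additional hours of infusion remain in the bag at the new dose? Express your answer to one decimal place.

2.9 hours

Initial rate:
3.1 mg/min × 60 min/hr = 186 mg/hr
Concentration = 1261 mg ÷ 99 mL = 12.73737 mg/mL
Rate = 186 mg/hr ÷ 12.73737 mg/mL = 14.6027 mL/hr
Volume infused so far = 14.6027 mL/hr × 4 hr = 58.41079 mL
Volume remaining = 99 − 58.41079 = 40.58921 mL
New rate:
3 mg/min × 60 min/hr = 180 mg/hr
Rate = 180 mg/hr ÷ 12.73737 mg/mL = 14.13164 mL/hr
Time remaining = 40.58921 mL ÷ 14.13164 mL/hr = 2.872222 hr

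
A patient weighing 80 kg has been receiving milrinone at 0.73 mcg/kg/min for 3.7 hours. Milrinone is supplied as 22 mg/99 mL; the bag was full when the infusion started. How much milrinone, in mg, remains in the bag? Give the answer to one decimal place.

9.0 mg

Dose = 0.73 mcg/kg/min × 80 kg = 58.4 mcg/min
58.4 mcg/min × 60 min/hr = 3504 mcg/hr
Concentration = 22 mg ÷ 99 mL = 0.2222222 mg/mL = 222.2222 mcg/mL
Rate = 3504 mcg/hr ÷ 222.2222 mcg/mL = 15.768 mL/hr
Volume infused = 15.768 mL/hr × 3.7 hr = 58.3416 mL
Volume remaining = 99 − 58.3416 = 40.6584 mL
Drug remaining = 40.6584 mL × 222.2222 mcg/mL = 9035.2 mcg = 9.0352 mg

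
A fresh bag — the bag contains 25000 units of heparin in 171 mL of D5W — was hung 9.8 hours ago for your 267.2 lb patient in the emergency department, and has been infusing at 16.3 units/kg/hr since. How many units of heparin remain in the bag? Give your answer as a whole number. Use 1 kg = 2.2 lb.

5599 units

Weight = 267.2 lb ÷ 2.2 lb/kg = 121.4545 kg
Dose = 16.3 units/kg/hr × 121.4545 kg = 1979.709 units/hr
Concentration = 25000 units ÷ 171 mL = 146.1988 units/mL
Rate = 1979.709 units/hr ÷ 146.1988 units/mL = 13.54121 mL/hr
Volume infused = 13.54121 mL/hr × 9.8 hr = 132.7039 mL
Volume remaining = 171 − 132.7039 = 38.29614 mL
Drug remaining = 38.29614 mL × 146.1988 units/mL = 5598.851 units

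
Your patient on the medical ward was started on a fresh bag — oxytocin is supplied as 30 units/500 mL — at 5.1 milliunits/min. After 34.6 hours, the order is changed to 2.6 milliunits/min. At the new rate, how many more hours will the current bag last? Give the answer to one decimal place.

Initial rate:
5.1 milliunits/min × 60 min/hr = 306 milliunits/hr
Concentration = 30 units ÷ 500 mL = 0.06 units/mL = 60 milliunits/mL
Rate = 306 milliunits/hr ÷ 60 milliunits/mL = 5.1 mL/hr
Volume infused so far = 5.1 mL/hr × 34.6 hr = 176.46 mL
Volume remaining = 500 − 176.46 = 323.54 mL
New rate:
2.6 milliunits/min × 60 min/hr = 156 milliunits/hr
Rate = 156 milliunits/hr ÷ 60 milliunits/mL = 2.6 mL/hr
Time remaining = 323.54 mL ÷ 2.6 mL/hr = 124.4385 hr

124.4 hours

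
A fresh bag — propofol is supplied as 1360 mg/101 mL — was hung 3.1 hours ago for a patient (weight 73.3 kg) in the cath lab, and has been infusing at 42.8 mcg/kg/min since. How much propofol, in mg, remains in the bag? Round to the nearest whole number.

776 mg

Dose = 42.8 mcg/kg/min × 73.3 kg = 3137.24 mcg/min
3137.24 mcg/min × 60 min/hr = 188234.4 mcg/hr
Concentration = 1360 mg ÷ 101 mL = 13.46535 mg/mL = 13465.35 mcg/mL
Rate = 188234.4 mcg/hr ÷ 13465.35 mcg/mL = 13.97917 mL/hr
Volume infused = 13.97917 mL/hr × 3.1 hr = 43.33543 mL
Volume remaining = 101 − 43.33543 = 57.66457 mL
Drug remaining = 57.66457 mL × 13465.35 mcg/mL = 776473.4 mcg = 776.4734 mg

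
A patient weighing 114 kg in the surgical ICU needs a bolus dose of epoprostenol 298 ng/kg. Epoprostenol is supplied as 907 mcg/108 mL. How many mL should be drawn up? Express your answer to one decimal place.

4.0 mL

Dose = 298 ng/kg × 114 kg = 33972 ng
Concentration = 907 mcg ÷ 108 mL = 8.398148 mcg/mL = 8398.148 ng/mL
Volume = 33972 ng ÷ 8398.148 ng/mL = 4.045178 mL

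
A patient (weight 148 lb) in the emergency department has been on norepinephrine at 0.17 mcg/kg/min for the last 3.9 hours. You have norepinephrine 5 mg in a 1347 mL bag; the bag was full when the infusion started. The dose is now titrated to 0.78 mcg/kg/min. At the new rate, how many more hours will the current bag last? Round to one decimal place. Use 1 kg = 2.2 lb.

0.7 hours

Initial rate:
Weight = 148 lb ÷ 2.2 lb/kg = 67.27273 kg
Dose = 0.17 mcg/kg/min × 67.27273 kg = 11.43636 mcg/min
11.43636 mcg/min × 60 min/hr = 686.1818 mcg/hr
Concentration = 5 mg ÷ 1347 mL = 0.003711952 mg/mL = 3.711952 mcg/mL
Rate = 686.1818 mcg/hr ÷ 3.711952 mcg/mL = 184.8574 mL/hr
Volume infused so far = 184.8574 mL/hr × 3.9 hr = 720.9438 mL
Volume remaining = 1347 − 720.9438 = 626.0562 mL
New rate:
Dose = 0.78 mcg/kg/min × 67.27273 kg = 52.47273 mcg/min
52.47273 mcg/min × 60 min/hr = 3148.364 mcg/hr
Rate = 3148.364 mcg/hr ÷ 3.711952 mcg/mL = 848.1692 mL/hr
Time remaining = 626.0562 mL ÷ 848.1692 mL/hr = 0.7381266 hr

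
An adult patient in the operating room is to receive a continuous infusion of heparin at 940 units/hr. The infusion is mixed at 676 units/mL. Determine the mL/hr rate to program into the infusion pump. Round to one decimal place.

Rate = 940 units/hr ÷ 676 units/mL = 1.390533 mL/hr

1.4 mL/hr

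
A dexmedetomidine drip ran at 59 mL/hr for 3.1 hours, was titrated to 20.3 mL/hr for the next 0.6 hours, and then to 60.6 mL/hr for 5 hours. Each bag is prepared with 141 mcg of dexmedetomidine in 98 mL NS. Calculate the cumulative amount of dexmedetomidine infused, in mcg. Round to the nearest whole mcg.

Concentration = 141 mcg ÷ 98 mL = 1.438776 mcg/mL
Stage 1: 59 mL/hr × 3.1 hr = 182.9 mL → 182.9 mL × 1.438776 mcg/mL = 263.152 mcg
Stage 2: 20.3 mL/hr × 0.6 hr = 12.18 mL → 12.18 mL × 1.438776 mcg/mL = 17.52429 mcg
Stage 3: 60.6 mL/hr × 5 hr = 303 mL → 303 mL × 1.438776 mcg/mL = 435.949 mcg
Total = 263.152 + 17.52429 + 435.949 = 716.6253 mcg

717 mcg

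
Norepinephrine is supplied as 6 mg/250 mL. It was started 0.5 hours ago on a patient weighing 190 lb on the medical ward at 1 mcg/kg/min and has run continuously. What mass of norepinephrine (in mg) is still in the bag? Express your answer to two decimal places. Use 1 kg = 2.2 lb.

Weight = 190 lb ÷ 2.2 lb/kg = 86.36364 kg
Dose = 1 mcg/kg/min × 86.36364 kg = 86.36364 mcg/min
86.36364 mcg/min × 60 min/hr = 5181.818 mcg/hr
Concentration = 6 mg ÷ 250 mL = 0.024 mg/mL = 24 mcg/mL
Rate = 5181.818 mcg/hr ÷ 24 mcg/mL = 215.9091 mL/hr
Volume infused = 215.9091 mL/hr × 0.5 hr = 107.9545 mL
Volume remaining = 250 − 107.9545 = 142.0455 mL
Drug remaining = 142.0455 mL × 24 mcg/mL = 3409.091 mcg = 3.409091 mg

3.41 mg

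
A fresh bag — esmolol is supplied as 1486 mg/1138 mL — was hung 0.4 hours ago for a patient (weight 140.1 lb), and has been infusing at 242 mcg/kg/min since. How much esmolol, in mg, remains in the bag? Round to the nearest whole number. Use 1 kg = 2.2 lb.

1116 mg

Weight = 140.1 lb ÷ 2.2 lb/kg = 63.68182 kg
Dose = 242 mcg/kg/min × 63.68182 kg = 15411 mcg/min
15411 mcg/min × 60 min/hr = 924660 mcg/hr
Concentration = 1486 mg ÷ 1138 mL = 1.3058 mg/mL = 1305.8 mcg/mL
Rate = 924660 mcg/hr ÷ 1305.8 mcg/mL = 708.1178 mL/hr
Volume infused = 708.1178 mL/hr × 0.4 hr = 283.2471 mL
Volume remaining = 1138 − 283.2471 = 854.7529 mL
Drug remaining = 854.7529 mL × 1305.8 mcg/mL = 1116136 mcg = 1116.136 mg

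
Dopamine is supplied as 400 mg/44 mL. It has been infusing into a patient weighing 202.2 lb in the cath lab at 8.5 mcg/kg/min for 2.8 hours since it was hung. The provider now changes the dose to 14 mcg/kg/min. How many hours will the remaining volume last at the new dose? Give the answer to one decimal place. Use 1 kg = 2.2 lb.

3.5 hours

Initial rate:
Weight = 202.2 lb ÷ 2.2 lb/kg = 91.90909 kg
Dose = 8.5 mcg/kg/min × 91.90909 kg = 781.2273 mcg/min
781.2273 mcg/min × 60 min/hr = 46873.64 mcg/hr
Concentration = 400 mg ÷ 44 mL = 9.090909 mg/mL = 9090.909 mcg/mL
Rate = 46873.64 mcg/hr ÷ 9090.909 mcg/mL = 5.1561 mL/hr
Volume infused so far = 5.1561 mL/hr × 2.8 hr = 14.43708 mL
Volume remaining = 44 − 14.43708 = 29.56292 mL
New rate:
Dose = 14 mcg/kg/min × 91.90909 kg = 1286.727 mcg/min
1286.727 mcg/min × 60 min/hr = 77203.64 mcg/hr
Rate = 77203.64 mcg/hr ÷ 9090.909 mcg/mL = 8.4924 mL/hr
Time remaining = 29.56292 mL ÷ 8.4924 mL/hr = 3.481103 hr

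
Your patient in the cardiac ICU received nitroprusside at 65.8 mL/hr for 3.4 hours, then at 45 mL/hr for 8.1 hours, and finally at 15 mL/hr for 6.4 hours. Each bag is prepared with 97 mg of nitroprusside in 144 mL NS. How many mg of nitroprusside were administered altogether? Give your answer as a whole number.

Concentration = 97 mg ÷ 144 mL = 0.6736111 mg/mL
Stage 1: 65.8 mL/hr × 3.4 hr = 223.72 mL → 223.72 mL × 0.6736111 mg/mL = 150.7003 mg
Stage 2: 45 mL/hr × 8.1 hr = 364.5 mL → 364.5 mL × 0.6736111 mg/mL = 245.5313 mg
Stage 3: 15 mL/hr × 6.4 hr = 96 mL → 96 mL × 0.6736111 mg/mL = 64.66667 mg
Total = 150.7003 + 245.5313 + 64.66667 = 460.8982 mg

461 mg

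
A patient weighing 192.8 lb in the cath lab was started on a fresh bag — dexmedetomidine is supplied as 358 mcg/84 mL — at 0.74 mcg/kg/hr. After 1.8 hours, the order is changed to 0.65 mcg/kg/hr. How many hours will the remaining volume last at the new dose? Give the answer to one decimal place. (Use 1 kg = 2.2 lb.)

Initial rate:
Weight = 192.8 lb ÷ 2.2 lb/kg = 87.63636 kg
Dose = 0.74 mcg/kg/hr × 87.63636 kg = 64.85091 mcg/hr
Concentration = 358 mcg ÷ 84 mL = 4.261905 mcg/mL
Rate = 64.85091 mcg/hr ÷ 4.261905 mcg/mL = 15.21641 mL/hr
Volume infused so far = 15.21641 mL/hr × 1.8 hr = 27.38955 mL
Volume remaining = 84 − 27.38955 = 56.61045 mL
New rate:
Dose = 0.65 mcg/kg/hr × 87.63636 kg = 56.96364 mcg/hr
Rate = 56.96364 mcg/hr ÷ 4.261905 mcg/mL = 13.36577 mL/hr
Time remaining = 56.61045 mL ÷ 13.36577 mL/hr = 4.23548 hr

4.2 hours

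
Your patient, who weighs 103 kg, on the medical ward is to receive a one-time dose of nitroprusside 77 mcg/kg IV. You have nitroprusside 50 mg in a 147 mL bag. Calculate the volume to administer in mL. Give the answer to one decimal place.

23.3 mL

Dose = 77 mcg/kg × 103 kg = 7931 mcg
Concentration = 50 mg ÷ 147 mL = 0.3401361 mg/mL = 340.1361 mcg/mL
Volume = 7931 mcg ÷ 340.1361 mcg/mL = 23.31714 mL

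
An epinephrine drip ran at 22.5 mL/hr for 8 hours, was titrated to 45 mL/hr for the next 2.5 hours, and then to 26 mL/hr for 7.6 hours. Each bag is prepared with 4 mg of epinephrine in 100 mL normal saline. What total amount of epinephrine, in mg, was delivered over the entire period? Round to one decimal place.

19.6 mg

Concentration = 4 mg ÷ 100 mL = 0.04 mg/mL
Stage 1: 22.5 mL/hr × 8 hr = 180 mL → 180 mL × 0.04 mg/mL = 7.2 mg
Stage 2: 45 mL/hr × 2.5 hr = 112.5 mL → 112.5 mL × 0.04 mg/mL = 4.5 mg
Stage 3: 26 mL/hr × 7.6 hr = 197.6 mL → 197.6 mL × 0.04 mg/mL = 7.904 mg
Total = 7.2 + 4.5 + 7.904 = 19.604 mg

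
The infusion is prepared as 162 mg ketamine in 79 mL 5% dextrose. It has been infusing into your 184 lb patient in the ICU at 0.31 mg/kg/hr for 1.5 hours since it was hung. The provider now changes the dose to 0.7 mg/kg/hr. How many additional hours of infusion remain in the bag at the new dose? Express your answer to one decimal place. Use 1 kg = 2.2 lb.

Initial rate:
Weight = 184 lb ÷ 2.2 lb/kg = 83.63636 kg
Dose = 0.31 mg/kg/hr × 83.63636 kg = 25.92727 mg/hr
Concentration = 162 mg ÷ 79 mL = 2.050633 mg/mL
Rate = 25.92727 mg/hr ÷ 2.050633 mg/mL = 12.64355 mL/hr
Volume infused so far = 12.64355 mL/hr × 1.5 hr = 18.96532 mL
Volume remaining = 79 − 18.96532 = 60.03468 mL
New rate:
Dose = 0.7 mg/kg/hr × 83.63636 kg = 58.54545 mg/hr
Rate = 58.54545 mg/hr ÷ 2.050633 mg/mL = 28.54994 mL/hr
Time remaining = 60.03468 mL ÷ 28.54994 mL/hr = 2.102795 hr

2.1 hours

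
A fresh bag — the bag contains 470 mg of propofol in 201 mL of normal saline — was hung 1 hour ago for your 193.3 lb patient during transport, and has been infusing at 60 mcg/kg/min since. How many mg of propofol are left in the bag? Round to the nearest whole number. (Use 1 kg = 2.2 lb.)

Weight = 193.3 lb ÷ 2.2 lb/kg = 87.86364 kg
Dose = 60 mcg/kg/min × 87.86364 kg = 5271.818 mcg/min
5271.818 mcg/min × 60 min/hr = 316309.1 mcg/hr
Concentration = 470 mg ÷ 201 mL = 2.338308 mg/mL = 2338.308 mcg/mL
Rate = 316309.1 mcg/hr ÷ 2338.308 mcg/mL = 135.2726 mL/hr
Volume infused = 135.2726 mL/hr × 1 hr = 135.2726 mL
Volume remaining = 201 − 135.2726 = 65.72739 mL
Drug remaining = 65.72739 mL × 2338.308 mcg/mL = 153690.9 mcg = 153.6909 mg

154 mg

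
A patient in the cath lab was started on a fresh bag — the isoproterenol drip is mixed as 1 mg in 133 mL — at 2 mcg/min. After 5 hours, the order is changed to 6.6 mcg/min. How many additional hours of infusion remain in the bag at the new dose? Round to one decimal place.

Initial rate:
2 mcg/min × 60 min/hr = 120 mcg/hr
Concentration = 1 mg ÷ 133 mL = 0.007518797 mg/mL = 7.518797 mcg/mL
Rate = 120 mcg/hr ÷ 7.518797 mcg/mL = 15.96 mL/hr
Volume infused so far = 15.96 mL/hr × 5 hr = 79.8 mL
Volume remaining = 133 − 79.8 = 53.2 mL
New rate:
6.6 mcg/min × 60 min/hr = 396 mcg/hr
Rate = 396 mcg/hr ÷ 7.518797 mcg/mL = 52.668 mL/hr
Time remaining = 53.2 mL ÷ 52.668 mL/hr = 1.010101 hr

1.0 hours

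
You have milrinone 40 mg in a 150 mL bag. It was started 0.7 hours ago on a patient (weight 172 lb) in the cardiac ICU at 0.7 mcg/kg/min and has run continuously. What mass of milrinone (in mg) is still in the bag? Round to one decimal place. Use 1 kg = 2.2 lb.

Weight = 172 lb ÷ 2.2 lb/kg = 78.18182 kg
Dose = 0.7 mcg/kg/min × 78.18182 kg = 54.72727 mcg/min
54.72727 mcg/min × 60 min/hr = 3283.636 mcg/hr
Concentration = 40 mg ÷ 150 mL = 0.2666667 mg/mL = 266.6667 mcg/mL
Rate = 3283.636 mcg/hr ÷ 266.6667 mcg/mL = 12.31364 mL/hr
Volume infused = 12.31364 mL/hr × 0.7 hr = 8.619545 mL
Volume remaining = 150 − 8.619545 = 141.3805 mL
Drug remaining = 141.3805 mL × 266.6667 mcg/mL = 37701.45 mcg = 37.70145 mg

37.7 mg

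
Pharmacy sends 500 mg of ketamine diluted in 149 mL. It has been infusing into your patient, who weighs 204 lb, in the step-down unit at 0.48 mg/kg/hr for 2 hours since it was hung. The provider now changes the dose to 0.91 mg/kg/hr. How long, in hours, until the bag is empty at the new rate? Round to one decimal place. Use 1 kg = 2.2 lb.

Initial rate:
Weight = 204 lb ÷ 2.2 lb/kg = 92.72727 kg
Dose = 0.48 mg/kg/hr × 92.72727 kg = 44.50909 mg/hr
Concentration = 500 mg ÷ 149 mL = 3.355705 mg/mL
Rate = 44.50909 mg/hr ÷ 3.355705 mg/mL = 13.26371 mL/hr
Volume infused so far = 13.26371 mL/hr × 2 hr = 26.52742 mL
Volume remaining = 149 − 26.52742 = 122.4726 mL
New rate:
Dose = 0.91 mg/kg/hr × 92.72727 kg = 84.38182 mg/hr
Rate = 84.38182 mg/hr ÷ 3.355705 mg/mL = 25.14578 mL/hr
Time remaining = 122.4726 mL ÷ 25.14578 mL/hr = 4.870502 hr

4.9 hours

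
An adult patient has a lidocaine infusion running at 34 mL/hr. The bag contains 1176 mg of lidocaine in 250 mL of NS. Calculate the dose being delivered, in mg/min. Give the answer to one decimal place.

2.7 mg/min

Concentration = 1176 mg ÷ 250 mL = 4.704 mg/mL
Drug rate = 34 mL/hr × 4.704 mg/mL = 159.936 mg/hr
159.936 mg/hr ÷ 60 min/hr = 2.6656 mg/min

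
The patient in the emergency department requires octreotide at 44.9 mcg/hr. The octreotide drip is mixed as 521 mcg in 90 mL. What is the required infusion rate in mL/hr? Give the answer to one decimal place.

7.8 mL/hr

Concentration = 521 mcg ÷ 90 mL = 5.788889 mcg/mL
Rate = 44.9 mcg/hr ÷ 5.788889 mcg/mL = 7.756238 mL/hr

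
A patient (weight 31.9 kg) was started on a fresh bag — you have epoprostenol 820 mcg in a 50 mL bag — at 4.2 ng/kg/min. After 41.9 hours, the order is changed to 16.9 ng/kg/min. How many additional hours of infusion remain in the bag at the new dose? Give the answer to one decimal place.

14.9 hours

Initial rate:
Dose = 4.2 ng/kg/min × 31.9 kg = 133.98 ng/min
133.98 ng/min × 60 min/hr = 8038.8 ng/hr
Concentration = 820 mcg ÷ 50 mL = 16.4 mcg/mL = 16400 ng/mL
Rate = 8038.8 ng/hr ÷ 16400 ng/mL = 0.4901707 mL/hr
Volume infused so far = 0.4901707 mL/hr × 41.9 hr = 20.53815 mL
Volume remaining = 50 − 20.53815 = 29.46185 mL
New rate:
Dose = 16.9 ng/kg/min × 31.9 kg = 539.11 ng/min
539.11 ng/min × 60 min/hr = 32346.6 ng/hr
Rate = 32346.6 ng/hr ÷ 16400 ng/mL = 1.972354 mL/hr
Time remaining = 29.46185 mL ÷ 1.972354 mL/hr = 14.93741 hr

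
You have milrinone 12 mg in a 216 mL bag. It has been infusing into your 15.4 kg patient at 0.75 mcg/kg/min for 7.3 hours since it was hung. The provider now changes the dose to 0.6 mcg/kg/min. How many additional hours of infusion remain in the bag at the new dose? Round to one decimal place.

Initial rate:
Dose = 0.75 mcg/kg/min × 15.4 kg = 11.55 mcg/min
11.55 mcg/min × 60 min/hr = 693 mcg/hr
Concentration = 12 mg ÷ 216 mL = 0.05555556 mg/mL = 55.55556 mcg/mL
Rate = 693 mcg/hr ÷ 55.55556 mcg/mL = 12.474 mL/hr
Volume infused so far = 12.474 mL/hr × 7.3 hr = 91.0602 mL
Volume remaining = 216 − 91.0602 = 124.9398 mL
New rate:
Dose = 0.6 mcg/kg/min × 15.4 kg = 9.24 mcg/min
9.24 mcg/min × 60 min/hr = 554.4 mcg/hr
Rate = 554.4 mcg/hr ÷ 55.55556 mcg/mL = 9.9792 mL/hr
Time remaining = 124.9398 mL ÷ 9.9792 mL/hr = 12.52002 hr

12.5 hours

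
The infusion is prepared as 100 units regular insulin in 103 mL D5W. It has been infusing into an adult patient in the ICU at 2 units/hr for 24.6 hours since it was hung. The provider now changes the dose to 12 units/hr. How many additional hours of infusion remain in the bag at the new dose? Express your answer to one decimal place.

Initial rate:
Concentration = 100 units ÷ 103 mL = 0.9708738 units/mL
Rate = 2 units/hr ÷ 0.9708738 units/mL = 2.06 mL/hr
Volume infused so far = 2.06 mL/hr × 24.6 hr = 50.676 mL
Volume remaining = 103 − 50.676 = 52.324 mL
New rate:
Rate = 12 units/hr ÷ 0.9708738 units/mL = 12.36 mL/hr
Time remaining = 52.324 mL ÷ 12.36 mL/hr = 4.233333 hr

4.2 hours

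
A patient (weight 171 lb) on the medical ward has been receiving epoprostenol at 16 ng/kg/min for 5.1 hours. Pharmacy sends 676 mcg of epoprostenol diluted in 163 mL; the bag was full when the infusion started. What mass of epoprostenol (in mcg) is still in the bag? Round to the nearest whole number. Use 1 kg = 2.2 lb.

Weight = 171 lb ÷ 2.2 lb/kg = 77.72727 kg
Dose = 16 ng/kg/min × 77.72727 kg = 1243.636 ng/min
1243.636 ng/min × 60 min/hr = 74618.18 ng/hr
Concentration = 676 mcg ÷ 163 mL = 4.147239 mcg/mL = 4147.239 ng/mL
Rate = 74618.18 ng/hr ÷ 4147.239 ng/mL = 17.99225 mL/hr
Volume infused = 17.99225 mL/hr × 5.1 hr = 91.76049 mL
Volume remaining = 163 − 91.76049 = 71.23951 mL
Drug remaining = 71.23951 mL × 4147.239 ng/mL = 295447.3 ng = 295.4473 mcg

295 mcg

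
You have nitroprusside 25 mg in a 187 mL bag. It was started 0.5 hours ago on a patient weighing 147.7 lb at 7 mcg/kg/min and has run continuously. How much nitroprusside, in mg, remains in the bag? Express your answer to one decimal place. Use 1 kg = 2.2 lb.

10.9 mg

Weight = 147.7 lb ÷ 2.2 lb/kg = 67.13636 kg
Dose = 7 mcg/kg/min × 67.13636 kg = 469.9545 mcg/min
469.9545 mcg/min × 60 min/hr = 28197.27 mcg/hr
Concentration = 25 mg ÷ 187 mL = 0.1336898 mg/mL = 133.6898 mcg/mL
Rate = 28197.27 mcg/hr ÷ 133.6898 mcg/mL = 210.9156 mL/hr
Volume infused = 210.9156 mL/hr × 0.5 hr = 105.4578 mL
Volume remaining = 187 − 105.4578 = 81.5422 mL
Drug remaining = 81.5422 mL × 133.6898 mcg/mL = 10901.36 mcg = 10.90136 mg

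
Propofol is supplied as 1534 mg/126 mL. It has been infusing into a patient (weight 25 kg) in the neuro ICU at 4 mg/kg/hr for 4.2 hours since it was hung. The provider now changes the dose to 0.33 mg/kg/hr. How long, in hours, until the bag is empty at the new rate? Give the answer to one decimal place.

135.0 hours

Initial rate:
Dose = 4 mg/kg/hr × 25 kg = 100 mg/hr
Concentration = 1534 mg ÷ 126 mL = 12.1746 mg/mL
Rate = 100 mg/hr ÷ 12.1746 mg/mL = 8.21382 mL/hr
Volume infused so far = 8.21382 mL/hr × 4.2 hr = 34.49804 mL
Volume remaining = 126 − 34.49804 = 91.50196 mL
New rate:
Dose = 0.33 mg/kg/hr × 25 kg = 8.25 mg/hr
Rate = 8.25 mg/hr ÷ 12.1746 mg/mL = 0.6776402 mL/hr
Time remaining = 91.50196 mL ÷ 0.6776402 mL/hr = 135.0303 hr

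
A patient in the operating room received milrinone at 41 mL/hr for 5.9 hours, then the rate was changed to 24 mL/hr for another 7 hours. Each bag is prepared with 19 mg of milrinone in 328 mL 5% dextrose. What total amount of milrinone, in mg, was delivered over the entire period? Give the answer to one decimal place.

23.7 mg

Concentration = 19 mg ÷ 328 mL = 0.05792683 mg/mL
Stage 1: 41 mL/hr × 5.9 hr = 241.9 mL → 241.9 mL × 0.05792683 mg/mL = 14.0125 mg
Stage 2: 24 mL/hr × 7 hr = 168 mL → 168 mL × 0.05792683 mg/mL = 9.731707 mg
Total = 14.0125 + 9.731707 = 23.74421 mg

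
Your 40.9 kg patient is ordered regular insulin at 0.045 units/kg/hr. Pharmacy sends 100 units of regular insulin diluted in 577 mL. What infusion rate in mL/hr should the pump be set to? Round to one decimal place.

10.6 mL/hr

Dose = 0.045 units/kg/hr × 40.9 kg = 1.8405 units/hr
Concentration = 100 units ÷ 577 mL = 0.1733102 units/mL
Rate = 1.8405 units/hr ÷ 0.1733102 units/mL = 10.61968 mL/hr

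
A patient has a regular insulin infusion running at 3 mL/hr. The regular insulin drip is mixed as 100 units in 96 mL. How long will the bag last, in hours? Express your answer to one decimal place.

Duration = 96 mL ÷ 3 mL/hr = 32 hr

32.0 hours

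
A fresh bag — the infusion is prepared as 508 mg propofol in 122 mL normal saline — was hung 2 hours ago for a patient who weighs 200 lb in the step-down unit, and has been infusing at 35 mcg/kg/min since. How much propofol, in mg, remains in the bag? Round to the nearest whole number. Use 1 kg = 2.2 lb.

126 mg

Weight = 200 lb ÷ 2.2 lb/kg = 90.90909 kg
Dose = 35 mcg/kg/min × 90.90909 kg = 3181.818 mcg/min
3181.818 mcg/min × 60 min/hr = 190909.1 mcg/hr
Concentration = 508 mg ÷ 122 mL = 4.163934 mg/mL = 4163.934 mcg/mL
Rate = 190909.1 mcg/hr ÷ 4163.934 mcg/mL = 45.84825 mL/hr
Volume infused = 45.84825 mL/hr × 2 hr = 91.69649 mL
Volume remaining = 122 − 91.69649 = 30.30351 mL
Drug remaining = 30.30351 mL × 4163.934 mcg/mL = 126181.8 mcg = 126.1818 mg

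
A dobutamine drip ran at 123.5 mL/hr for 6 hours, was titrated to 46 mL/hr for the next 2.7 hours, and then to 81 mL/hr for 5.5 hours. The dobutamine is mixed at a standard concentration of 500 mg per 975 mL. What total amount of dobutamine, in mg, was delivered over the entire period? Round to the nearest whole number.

672 mg

Concentration = 500 mg ÷ 975 mL = 0.5128205 mg/mL
Stage 1: 123.5 mL/hr × 6 hr = 741 mL → 741 mL × 0.5128205 mg/mL = 380 mg
Stage 2: 46 mL/hr × 2.7 hr = 124.2 mL → 124.2 mL × 0.5128205 mg/mL = 63.69231 mg
Stage 3: 81 mL/hr × 5.5 hr = 445.5 mL → 445.5 mL × 0.5128205 mg/mL = 228.4615 mg
Total = 380 + 63.69231 + 228.4615 = 672.1538 mg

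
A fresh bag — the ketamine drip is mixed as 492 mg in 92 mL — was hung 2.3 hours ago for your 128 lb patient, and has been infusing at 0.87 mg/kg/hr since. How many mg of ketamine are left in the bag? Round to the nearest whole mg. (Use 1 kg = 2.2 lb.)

Weight = 128 lb ÷ 2.2 lb/kg = 58.18182 kg
Dose = 0.87 mg/kg/hr × 58.18182 kg = 50.61818 mg/hr
Concentration = 492 mg ÷ 92 mL = 5.347826 mg/mL
Rate = 50.61818 mg/hr ÷ 5.347826 mg/mL = 9.465188 mL/hr
Volume infused = 9.465188 mL/hr × 2.3 hr = 21.76993 mL
Volume remaining = 92 − 21.76993 = 70.23007 mL
Drug remaining = 70.23007 mL × 5.347826 mg/mL = 375.5782 mg

376 mg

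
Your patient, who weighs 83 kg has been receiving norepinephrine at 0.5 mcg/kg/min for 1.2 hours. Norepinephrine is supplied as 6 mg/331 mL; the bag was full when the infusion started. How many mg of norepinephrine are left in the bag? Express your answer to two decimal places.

Dose = 0.5 mcg/kg/min × 83 kg = 41.5 mcg/min
41.5 mcg/min × 60 min/hr = 2490 mcg/hr
Concentration = 6 mg ÷ 331 mL = 0.01812689 mg/mL = 18.12689 mcg/mL
Rate = 2490 mcg/hr ÷ 18.12689 mcg/mL = 137.365 mL/hr
Volume infused = 137.365 mL/hr × 1.2 hr = 164.838 mL
Volume remaining = 331 − 164.838 = 166.162 mL
Drug remaining = 166.162 mL × 18.12689 mcg/mL = 3012 mcg = 3.012 mg

3.01 mg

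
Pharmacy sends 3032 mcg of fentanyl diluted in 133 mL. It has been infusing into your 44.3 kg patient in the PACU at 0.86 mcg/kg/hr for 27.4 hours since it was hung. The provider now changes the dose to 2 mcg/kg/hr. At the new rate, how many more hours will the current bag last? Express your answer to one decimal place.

22.4 hours

Initial rate:
Dose = 0.86 mcg/kg/hr × 44.3 kg = 38.098 mcg/hr
Concentration = 3032 mcg ÷ 133 mL = 22.79699 mcg/mL
Rate = 38.098 mcg/hr ÷ 22.79699 mcg/mL = 1.671185 mL/hr
Volume infused so far = 1.671185 mL/hr × 27.4 hr = 45.79048 mL
Volume remaining = 133 − 45.79048 = 87.20952 mL
New rate:
Dose = 2 mcg/kg/hr × 44.3 kg = 88.6 mcg/hr
Rate = 88.6 mcg/hr ÷ 22.79699 mcg/mL = 3.886478 mL/hr
Time remaining = 87.20952 mL ÷ 3.886478 mL/hr = 22.43922 hr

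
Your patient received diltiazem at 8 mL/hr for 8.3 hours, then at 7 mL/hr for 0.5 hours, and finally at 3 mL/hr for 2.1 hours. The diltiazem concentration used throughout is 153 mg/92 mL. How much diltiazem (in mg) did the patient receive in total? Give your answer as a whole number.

127 mg

Concentration = 153 mg ÷ 92 mL = 1.663043 mg/mL
Stage 1: 8 mL/hr × 8.3 hr = 66.4 mL → 66.4 mL × 1.663043 mg/mL = 110.4261 mg
Stage 2: 7 mL/hr × 0.5 hr = 3.5 mL → 3.5 mL × 1.663043 mg/mL = 5.820652 mg
Stage 3: 3 mL/hr × 2.1 hr = 6.3 mL → 6.3 mL × 1.663043 mg/mL = 10.47717 mg
Total = 110.4261 + 5.820652 + 10.47717 = 126.7239 mg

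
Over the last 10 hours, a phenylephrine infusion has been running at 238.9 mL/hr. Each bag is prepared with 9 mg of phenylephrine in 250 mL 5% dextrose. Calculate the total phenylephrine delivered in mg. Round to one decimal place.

Concentration = 9 mg ÷ 250 mL = 0.036 mg/mL = 36 mcg/mL
Drug rate = 238.9 mL/hr × 36 mcg/mL = 8600.4 mcg/hr
Total = 8600.4 mcg/hr × 10 hr = 86004 mcg = 86.004 mg

86.0 mg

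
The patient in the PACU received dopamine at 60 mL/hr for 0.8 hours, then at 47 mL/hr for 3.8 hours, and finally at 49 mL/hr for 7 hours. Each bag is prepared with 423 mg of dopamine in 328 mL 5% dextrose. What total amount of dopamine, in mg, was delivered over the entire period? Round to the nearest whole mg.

Concentration = 423 mg ÷ 328 mL = 1.289634 mg/mL
Stage 1: 60 mL/hr × 0.8 hr = 48 mL → 48 mL × 1.289634 mg/mL = 61.90244 mg
Stage 2: 47 mL/hr × 3.8 hr = 178.6 mL → 178.6 mL × 1.289634 mg/mL = 230.3287 mg
Stage 3: 49 mL/hr × 7 hr = 343 mL → 343 mL × 1.289634 mg/mL = 442.3445 mg
Total = 61.90244 + 230.3287 + 442.3445 = 734.5756 mg

735 mg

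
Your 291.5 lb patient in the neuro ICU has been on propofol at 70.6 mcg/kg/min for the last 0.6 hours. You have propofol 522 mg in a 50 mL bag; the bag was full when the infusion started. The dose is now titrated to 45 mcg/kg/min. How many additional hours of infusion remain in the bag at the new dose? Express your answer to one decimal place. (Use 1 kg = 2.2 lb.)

0.5 hours

Initial rate:
Weight = 291.5 lb ÷ 2.2 lb/kg = 132.5 kg
Dose = 70.6 mcg/kg/min × 132.5 kg = 9354.5 mcg/min
9354.5 mcg/min × 60 min/hr = 561270 mcg/hr
Concentration = 522 mg ÷ 50 mL = 10.44 mg/mL = 10440 mcg/mL
Rate = 561270 mcg/hr ÷ 10440 mcg/mL = 53.76149 mL/hr
Volume infused so far = 53.76149 mL/hr × 0.6 hr = 32.2569 mL
Volume remaining = 50 − 32.2569 = 17.7431 mL
New rate:
Dose = 45 mcg/kg/min × 132.5 kg = 5962.5 mcg/min
5962.5 mcg/min × 60 min/hr = 357750 mcg/hr
Rate = 357750 mcg/hr ÷ 10440 mcg/mL = 34.26724 mL/hr
Time remaining = 17.7431 mL ÷ 34.26724 mL/hr = 0.5177862 hr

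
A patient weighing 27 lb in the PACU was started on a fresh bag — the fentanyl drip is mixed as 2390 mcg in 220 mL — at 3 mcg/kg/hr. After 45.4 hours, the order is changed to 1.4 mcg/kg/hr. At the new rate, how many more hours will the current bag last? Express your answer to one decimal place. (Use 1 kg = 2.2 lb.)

41.8 hours

Initial rate:
Weight = 27 lb ÷ 2.2 lb/kg = 12.27273 kg
Dose = 3 mcg/kg/hr × 12.27273 kg = 36.81818 mcg/hr
Concentration = 2390 mcg ÷ 220 mL = 10.86364 mcg/mL
Rate = 36.81818 mcg/hr ÷ 10.86364 mcg/mL = 3.389121 mL/hr
Volume infused so far = 3.389121 mL/hr × 45.4 hr = 153.8661 mL
Volume remaining = 220 − 153.8661 = 66.13389 mL
New rate:
Dose = 1.4 mcg/kg/hr × 12.27273 kg = 17.18182 mcg/hr
Rate = 17.18182 mcg/hr ÷ 10.86364 mcg/mL = 1.58159 mL/hr
Time remaining = 66.13389 mL ÷ 1.58159 mL/hr = 41.81481 hr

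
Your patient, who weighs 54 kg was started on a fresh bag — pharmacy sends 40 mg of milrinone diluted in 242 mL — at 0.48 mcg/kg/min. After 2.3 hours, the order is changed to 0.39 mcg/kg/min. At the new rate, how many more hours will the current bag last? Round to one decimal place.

Initial rate:
Dose = 0.48 mcg/kg/min × 54 kg = 25.92 mcg/min
25.92 mcg/min × 60 min/hr = 1555.2 mcg/hr
Concentration = 40 mg ÷ 242 mL = 0.1652893 mg/mL = 165.2893 mcg/mL
Rate = 1555.2 mcg/hr ÷ 165.2893 mcg/mL = 9.40896 mL/hr
Volume infused so far = 9.40896 mL/hr × 2.3 hr = 21.64061 mL
Volume remaining = 242 − 21.64061 = 220.3594 mL
New rate:
Dose = 0.39 mcg/kg/min × 54 kg = 21.06 mcg/min
21.06 mcg/min × 60 min/hr = 1263.6 mcg/hr
Rate = 1263.6 mcg/hr ÷ 165.2893 mcg/mL = 7.64478 mL/hr
Time remaining = 220.3594 mL ÷ 7.64478 mL/hr = 28.82482 hr

28.8 hours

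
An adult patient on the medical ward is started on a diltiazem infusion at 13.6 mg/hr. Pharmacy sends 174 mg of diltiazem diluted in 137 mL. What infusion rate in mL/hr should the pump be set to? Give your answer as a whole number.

Concentration = 174 mg ÷ 137 mL = 1.270073 mg/mL
Rate = 13.6 mg/hr ÷ 1.270073 mg/mL = 10.70805 mL/hr

11 mL/hr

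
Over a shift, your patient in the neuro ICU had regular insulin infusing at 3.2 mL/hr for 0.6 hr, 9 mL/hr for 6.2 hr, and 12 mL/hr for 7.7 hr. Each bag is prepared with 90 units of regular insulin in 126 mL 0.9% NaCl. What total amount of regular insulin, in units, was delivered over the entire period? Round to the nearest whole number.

Concentration = 90 units ÷ 126 mL = 0.7142857 units/mL
Stage 1: 3.2 mL/hr × 0.6 hr = 1.92 mL → 1.92 mL × 0.7142857 units/mL = 1.371429 units
Stage 2: 9 mL/hr × 6.2 hr = 55.8 mL → 55.8 mL × 0.7142857 units/mL = 39.85714 units
Stage 3: 12 mL/hr × 7.7 hr = 92.4 mL → 92.4 mL × 0.7142857 units/mL = 66 units
Total = 1.371429 + 39.85714 + 66 = 107.2286 units

107 units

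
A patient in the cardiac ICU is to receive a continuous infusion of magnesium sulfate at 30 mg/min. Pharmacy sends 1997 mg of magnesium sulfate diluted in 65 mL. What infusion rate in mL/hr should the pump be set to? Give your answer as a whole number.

30 mg/min × 60 min/hr = 1800 mg/hr
Concentration = 1997 mg ÷ 65 mL = 30.72308 mg/mL
Rate = 1800 mg/hr ÷ 30.72308 mg/mL = 58.58788 mL/hr

59 mL/hr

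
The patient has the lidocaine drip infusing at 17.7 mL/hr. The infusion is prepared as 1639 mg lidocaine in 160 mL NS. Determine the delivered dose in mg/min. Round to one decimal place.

Concentration = 1639 mg ÷ 160 mL = 10.24375 mg/mL
Drug rate = 17.7 mL/hr × 10.24375 mg/mL = 181.3144 mg/hr
181.3144 mg/hr ÷ 60 min/hr = 3.021906 mg/min

3.0 mg/min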